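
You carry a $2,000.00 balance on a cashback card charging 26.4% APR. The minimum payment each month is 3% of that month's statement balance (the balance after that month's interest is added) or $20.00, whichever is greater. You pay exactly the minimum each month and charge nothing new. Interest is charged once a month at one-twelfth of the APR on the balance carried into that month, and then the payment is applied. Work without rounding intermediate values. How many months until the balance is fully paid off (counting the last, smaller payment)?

187 months

Monthly rate r = 26.4%/12 = 2.2% = 0.022.
While 3% of the post-interest balance exceeds $20.00, each month B ← (B·(1+r))·(1 − 0.03), i.e. B shrinks by the factor (1+r)·0.97 = 0.99134.
This holds for months 1–129. Entering month 130 the balance is $651.25; 3% of the post-interest balance is now below $20.00, so the flat $20.00 minimum applies from here.
From month 130 a fixed $20.00 at rate r clears $651.25 in 58 more payments. Total: 129 + 58 = 187 months.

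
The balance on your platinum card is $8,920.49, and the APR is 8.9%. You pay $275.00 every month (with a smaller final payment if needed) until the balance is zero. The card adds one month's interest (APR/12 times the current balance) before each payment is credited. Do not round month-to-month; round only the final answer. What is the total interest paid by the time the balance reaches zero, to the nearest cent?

$1,321.69

Monthly rate r = 8.9%/12 = 0.741667% = 0.00741667.
Payoff takes n = ⌈−ln(1 − rB₀/P)/ln(1+r)⌉ = ⌈37.244⌉ = 38 payments; the last is $67.18.
Total paid = 37·$275.00 + $67.18 = $10,242.18.
Total interest = total paid − principal = $10,242.18 − $8,920.49 = $1,321.69.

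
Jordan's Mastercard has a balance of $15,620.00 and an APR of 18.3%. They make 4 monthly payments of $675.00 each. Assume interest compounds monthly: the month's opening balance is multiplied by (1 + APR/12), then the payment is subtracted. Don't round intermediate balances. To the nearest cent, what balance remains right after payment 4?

Monthly rate r = 18.3%/12 = 1.525% = 0.01525.
Each month: B ← B·(1+r) − $675.00.
Month 1: interest $238.21; balance after payment $15,183.20.
Month 2: interest $231.54; balance after payment $14,739.75.
Month 3: interest $224.78; balance after payment $14,289.53.
Month 4: interest $217.92; balance after payment $13,832.45.

$13,832.45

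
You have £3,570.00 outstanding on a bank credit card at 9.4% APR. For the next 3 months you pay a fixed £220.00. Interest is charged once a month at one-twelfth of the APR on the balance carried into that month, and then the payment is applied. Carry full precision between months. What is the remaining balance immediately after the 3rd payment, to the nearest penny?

Monthly rate r = 9.4%/12 = 0.783333% = 0.00783333.
Each month: B ← B·(1+r) − £220.00.
Month 1: interest £27.96; balance after payment £3,377.97.
Month 2: interest £26.46; balance after payment £3,184.43.
Month 3: interest £24.94; balance after payment £2,989.37.

£2,989.37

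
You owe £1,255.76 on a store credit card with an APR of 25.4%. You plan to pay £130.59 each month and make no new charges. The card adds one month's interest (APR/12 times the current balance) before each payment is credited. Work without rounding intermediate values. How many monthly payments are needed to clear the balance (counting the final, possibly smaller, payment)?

11 months

Monthly rate r = 25.4%/12 = 2.11667% = 0.0211667.
Recurrence: B ← B·(1+r) − £130.59.
Month 1: interest £26.58; balance after payment £1,151.75.
Month 2: interest £24.38; balance after payment £1,045.54.
Closed form: n = −ln(1 − rB₀/P)/ln(1+r) = −ln(0.79646)/ln(1.02117) ≈ 10.865, so the balance reaches zero during payment 11.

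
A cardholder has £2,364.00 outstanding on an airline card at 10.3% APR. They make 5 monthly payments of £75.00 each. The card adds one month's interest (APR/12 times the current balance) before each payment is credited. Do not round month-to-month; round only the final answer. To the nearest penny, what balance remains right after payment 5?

Monthly rate r = 10.3%/12 = 0.858333% = 0.00858333.
Each month: B ← B·(1+r) − £75.00.
Month 1: interest £20.29; balance after payment £2,309.29.
Month 2: interest £19.82; balance after payment £2,254.11.
Month 3: interest £19.35; balance after payment £2,198.46.
Month 4: interest £18.87; balance after payment £2,142.33.
Month 5: interest £18.39; balance after payment £2,085.72.

£2,085.72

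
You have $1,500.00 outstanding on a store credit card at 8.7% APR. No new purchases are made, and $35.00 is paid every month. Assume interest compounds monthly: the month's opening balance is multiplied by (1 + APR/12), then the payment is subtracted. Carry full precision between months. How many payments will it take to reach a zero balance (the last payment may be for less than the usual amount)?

Monthly rate r = 8.7%/12 = 0.725% = 0.00725.
Recurrence: B ← B·(1+r) − $35.00.
Month 1: interest $10.88; balance after payment $1,475.88.
Month 2: interest $10.70; balance after payment $1,451.58.
Closed form: n = −ln(1 − rB₀/P)/ln(1+r) = −ln(0.68929)/ln(1.00725) ≈ 51.510, so the balance reaches zero during payment 52.

52 months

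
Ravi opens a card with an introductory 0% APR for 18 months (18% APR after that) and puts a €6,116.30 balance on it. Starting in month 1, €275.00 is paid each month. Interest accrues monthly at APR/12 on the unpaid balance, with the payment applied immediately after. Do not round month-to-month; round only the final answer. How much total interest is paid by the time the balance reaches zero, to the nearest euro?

Promo months 1–18 at r₀ = 0%/12 = 0; months 19+ at r₁ = 18%/12 = 0.015.
After month 18 (no interest yet): B = €6,116.30 − 18·€275.00 = €1,166.30.
Then at r₁ with €275.00/mo: n₂ = −ln(1 − r₁·B/P)/ln(1+r₁) ≈ 4.41 → 5 more payments.
Total paid = 22·€275.00 + €114.56 = €6,164.56; interest = €6,164.56 − €6,116.30 = €48.26.

€48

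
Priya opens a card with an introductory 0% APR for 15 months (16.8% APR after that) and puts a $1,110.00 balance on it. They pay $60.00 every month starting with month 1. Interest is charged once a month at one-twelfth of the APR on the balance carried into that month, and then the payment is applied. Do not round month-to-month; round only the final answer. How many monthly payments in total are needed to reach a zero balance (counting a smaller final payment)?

Promo months 1–15 at r₀ = 0%/12 = 0; months 16+ at r₁ = 16.8%/12 = 0.014.
After month 15 (no interest yet): B = $1,110.00 − 15·$60.00 = $210.00.
Then at r₁ with $60.00/mo: n₂ = −ln(1 − r₁·B/P)/ln(1+r₁) ≈ 3.61 → 4 more payments.

19 payments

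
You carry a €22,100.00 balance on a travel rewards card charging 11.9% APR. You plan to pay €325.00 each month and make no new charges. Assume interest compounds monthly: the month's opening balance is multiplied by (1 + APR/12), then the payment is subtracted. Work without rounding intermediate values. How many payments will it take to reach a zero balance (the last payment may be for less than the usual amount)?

114 payments

Monthly rate r = 11.9%/12 = 0.991667% = 0.00991667.
Recurrence: B ← B·(1+r) − €325.00.
Month 1: interest €219.16; balance after payment €21,994.16.
Month 2: interest €218.11; balance after payment €21,887.27.
Closed form: n = −ln(1 − rB₀/P)/ln(1+r) = −ln(0.32567)/ln(1.00992) ≈ 113.691, so the balance reaches zero during payment 114.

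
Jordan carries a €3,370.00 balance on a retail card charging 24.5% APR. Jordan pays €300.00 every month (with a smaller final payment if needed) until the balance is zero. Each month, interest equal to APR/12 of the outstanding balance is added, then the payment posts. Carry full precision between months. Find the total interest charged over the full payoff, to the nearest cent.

€497.25

Monthly rate r = 24.5%/12 = 2.04167% = 0.0204167.
Payoff takes n = ⌈−ln(1 − rB₀/P)/ln(1+r)⌉ = ⌈12.890⌉ = 13 payments; the last is €267.25.
Total paid = 12·€300.00 + €267.25 = €3,867.25.
Total interest = total paid − principal = €3,867.25 − €3,370.00 = €497.25.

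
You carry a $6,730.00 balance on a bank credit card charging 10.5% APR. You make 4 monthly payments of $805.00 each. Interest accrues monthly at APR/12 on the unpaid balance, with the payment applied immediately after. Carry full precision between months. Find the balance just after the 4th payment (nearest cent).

Monthly rate r = 10.5%/12 = 0.875% = 0.00875.
Each month: B ← B·(1+r) − $805.00.
Month 1: interest $58.89; balance after payment $5,983.89.
Month 2: interest $52.36; balance after payment $5,231.25.
Month 3: interest $45.77; balance after payment $4,472.02.
Month 4: interest $39.13; balance after payment $3,706.15.

$3,706.15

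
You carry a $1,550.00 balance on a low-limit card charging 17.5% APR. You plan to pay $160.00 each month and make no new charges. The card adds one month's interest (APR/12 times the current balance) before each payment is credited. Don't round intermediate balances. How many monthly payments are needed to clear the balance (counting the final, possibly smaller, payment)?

11 months

Monthly rate r = 17.5%/12 = 1.45833% = 0.0145833.
Recurrence: B ← B·(1+r) − $160.00.
Month 1: interest $22.60; balance after payment $1,412.60.
Month 2: interest $20.60; balance after payment $1,273.20.
Closed form: n = −ln(1 − rB₀/P)/ln(1+r) = −ln(0.85872)/ln(1.01458) ≈ 10.520, so the balance reaches zero during payment 11.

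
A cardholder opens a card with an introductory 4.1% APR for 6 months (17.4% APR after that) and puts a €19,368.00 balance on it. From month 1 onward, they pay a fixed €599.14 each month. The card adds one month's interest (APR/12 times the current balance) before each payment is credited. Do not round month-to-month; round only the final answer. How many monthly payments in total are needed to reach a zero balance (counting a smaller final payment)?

41 months

Promo months 1–6 at r₀ = 4.1%/12 = 0.00341667; months 7+ at r₁ = 17.4%/12 = 0.0145.
After month 6: iterate B ← B·(1+r₀) − €599.14 for 6 months → €16,142.76.
Then at r₁ with €599.14/mo: n₂ = −ln(1 − r₁·B/P)/ln(1+r₁) ≈ 34.41 → 35 more payments.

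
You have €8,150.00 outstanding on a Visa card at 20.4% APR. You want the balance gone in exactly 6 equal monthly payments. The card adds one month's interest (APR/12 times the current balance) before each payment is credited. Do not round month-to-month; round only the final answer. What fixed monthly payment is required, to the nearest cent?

€1,440.29

Monthly rate r = 20.4%/12 = 1.7% = 0.017.
Level-payment amortization: P = B₀·r / (1 − (1+r)^(−n)) = 8150.00·0.017 / (1 − 1.017^(−6)).
Denominator 1 − (1+r)^(−6) = 0.0961959513.
P = 138.55 / 0.0961959513 ≈ 1440.29.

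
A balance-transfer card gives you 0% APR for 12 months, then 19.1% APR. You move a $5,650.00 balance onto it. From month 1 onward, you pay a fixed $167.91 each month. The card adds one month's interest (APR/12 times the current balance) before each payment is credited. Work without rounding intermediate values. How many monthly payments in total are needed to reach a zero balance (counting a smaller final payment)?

Promo months 1–12 at r₀ = 0%/12 = 0; months 13+ at r₁ = 19.1%/12 = 0.0159167.
After month 12 (no interest yet): B = $5,650.00 − 12·$167.91 = $3,635.08.
Then at r₁ with $167.91/mo: n₂ = −ln(1 − r₁·B/P)/ln(1+r₁) ≈ 26.75 → 27 more payments.

39 payments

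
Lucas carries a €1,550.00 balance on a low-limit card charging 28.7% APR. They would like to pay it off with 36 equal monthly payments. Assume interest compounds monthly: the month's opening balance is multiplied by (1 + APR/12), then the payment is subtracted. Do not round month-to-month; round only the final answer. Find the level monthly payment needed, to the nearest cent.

Monthly rate r = 28.7%/12 = 2.39167% = 0.0239167.
Level-payment amortization: P = B₀·r / (1 − (1+r)^(−n)) = 1550.00·0.0239167 / (1 − 1.02392^(−36)).
Denominator 1 − (1+r)^(−36) = 0.572954687.
P = 37.0708 / 0.572954687 ≈ 64.70.

€64.70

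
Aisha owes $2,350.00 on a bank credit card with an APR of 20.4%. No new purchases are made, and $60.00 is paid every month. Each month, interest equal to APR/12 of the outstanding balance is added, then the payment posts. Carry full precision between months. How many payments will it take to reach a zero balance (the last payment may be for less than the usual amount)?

66 payments

Monthly rate r = 20.4%/12 = 1.7% = 0.017.
Recurrence: B ← B·(1+r) − $60.00.
Month 1: interest $39.95; balance after payment $2,329.95.
Month 2: interest $39.61; balance after payment $2,309.56.
Closed form: n = −ln(1 − rB₀/P)/ln(1+r) = −ln(0.33417)/ln(1.017) ≈ 65.024, so the balance reaches zero during payment 66.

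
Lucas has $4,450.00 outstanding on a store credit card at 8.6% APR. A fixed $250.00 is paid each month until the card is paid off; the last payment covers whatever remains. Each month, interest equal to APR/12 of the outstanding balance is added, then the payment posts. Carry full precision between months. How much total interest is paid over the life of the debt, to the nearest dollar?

Monthly rate r = 8.6%/12 = 0.716667% = 0.00716667.
Payoff takes n = ⌈−ln(1 − rB₀/P)/ln(1+r)⌉ = ⌈19.110⌉ = 20 payments; the last is $27.67.
Total paid = 19·$250.00 + $27.67 = $4,777.67.
Total interest = total paid − principal = $4,777.67 − $4,450.00 = $327.67.

$328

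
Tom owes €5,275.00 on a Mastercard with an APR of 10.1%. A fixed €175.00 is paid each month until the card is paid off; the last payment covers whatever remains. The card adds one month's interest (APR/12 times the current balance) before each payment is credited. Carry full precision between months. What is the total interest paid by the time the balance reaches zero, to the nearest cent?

Monthly rate r = 10.1%/12 = 0.841667% = 0.00841667.
Payoff takes n = ⌈−ln(1 − rB₀/P)/ln(1+r)⌉ = ⌈34.914⌉ = 35 payments; the last is €160.03.
Total paid = 34·€175.00 + €160.03 = €6,110.03.
Total interest = total paid − principal = €6,110.03 − €5,275.00 = €835.03.

€835.03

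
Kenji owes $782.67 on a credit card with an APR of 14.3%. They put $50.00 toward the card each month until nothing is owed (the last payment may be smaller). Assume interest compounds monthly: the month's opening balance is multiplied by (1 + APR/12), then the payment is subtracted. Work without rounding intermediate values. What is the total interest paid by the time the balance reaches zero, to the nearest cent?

Monthly rate r = 14.3%/12 = 1.19167% = 0.0119167.
Payoff takes n = ⌈−ln(1 − rB₀/P)/ln(1+r)⌉ = ⌈17.428⌉ = 18 payments; the last is $21.46.
Total paid = 17·$50.00 + $21.46 = $871.46.
Total interest = total paid − principal = $871.46 − $782.67 = $88.79.

$88.79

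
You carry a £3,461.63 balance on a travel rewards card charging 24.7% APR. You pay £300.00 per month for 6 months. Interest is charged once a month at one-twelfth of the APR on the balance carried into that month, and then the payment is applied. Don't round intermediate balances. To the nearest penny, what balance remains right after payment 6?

£2,016.55

Monthly rate r = 24.7%/12 = 2.05833% = 0.0205833.
Each month: B ← B·(1+r) − £300.00.
Month 1: interest £71.25; balance after payment £3,232.88.
Month 2: interest £66.54; balance after payment £2,999.43.
Month 3: interest £61.74; balance after payment £2,761.16.
Month 4: interest £56.83; balance after payment £2,518.00.
Month 5: interest £51.83; balance after payment £2,269.83.
Month 6: interest £46.72; balance after payment £2,016.55.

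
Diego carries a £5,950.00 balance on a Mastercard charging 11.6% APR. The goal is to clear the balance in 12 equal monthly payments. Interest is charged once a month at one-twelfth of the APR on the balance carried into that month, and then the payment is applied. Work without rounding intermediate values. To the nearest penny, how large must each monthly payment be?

£527.54

Monthly rate r = 11.6%/12 = 0.966667% = 0.00966667.
Level-payment amortization: P = B₀·r / (1 − (1+r)^(−n)) = 5950.00·0.00966667 / (1 − 1.00967^(−12)).
Denominator 1 − (1+r)^(−12) = 0.109028573.
P = 57.5167 / 0.109028573 ≈ 527.54.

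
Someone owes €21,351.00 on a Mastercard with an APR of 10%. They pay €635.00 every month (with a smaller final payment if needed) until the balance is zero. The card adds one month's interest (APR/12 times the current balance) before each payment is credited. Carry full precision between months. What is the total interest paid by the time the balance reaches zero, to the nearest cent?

Monthly rate r = 10%/12 = 0.833333% = 0.00833333.
Payoff takes n = ⌈−ln(1 − rB₀/P)/ln(1+r)⌉ = ⌈39.617⌉ = 40 payments; the last is €392.71.
Total paid = 39·€635.00 + €392.71 = €25,157.71.
Total interest = total paid − principal = €25,157.71 − €21,351.00 = €3,806.71.

€3,806.71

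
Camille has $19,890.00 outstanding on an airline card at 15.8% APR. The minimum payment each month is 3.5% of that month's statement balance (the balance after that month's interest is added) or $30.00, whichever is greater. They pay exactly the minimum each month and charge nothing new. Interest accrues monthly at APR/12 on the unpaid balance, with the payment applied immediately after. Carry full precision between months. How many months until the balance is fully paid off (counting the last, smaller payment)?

Monthly rate r = 15.8%/12 = 1.31667% = 0.0131667.
While 3.5% of the post-interest balance exceeds $30.00, each month B ← (B·(1+r))·(1 − 0.035), i.e. B shrinks by the factor (1+r)·0.965 = 0.97771.
This holds for months 1–141. Entering month 142 the balance is $827.93; 3.5% of the post-interest balance is now below $30.00, so the flat $30.00 minimum applies from here.
From month 142 a fixed $30.00 at rate r clears $827.93 in 35 more payments. Total: 141 + 35 = 176 months.

176 months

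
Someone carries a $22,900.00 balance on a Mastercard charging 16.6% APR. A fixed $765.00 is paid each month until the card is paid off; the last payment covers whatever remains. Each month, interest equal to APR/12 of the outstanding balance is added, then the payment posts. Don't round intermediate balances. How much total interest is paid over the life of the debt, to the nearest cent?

Monthly rate r = 16.6%/12 = 1.38333% = 0.0138333.
Payoff takes n = ⌈−ln(1 − rB₀/P)/ln(1+r)⌉ = ⌈38.912⌉ = 39 payments; the last is $698.41.
Total paid = 38·$765.00 + $698.41 = $29,768.41.
Total interest = total paid − principal = $29,768.41 − $22,900.00 = $6,868.41.

$6,868.41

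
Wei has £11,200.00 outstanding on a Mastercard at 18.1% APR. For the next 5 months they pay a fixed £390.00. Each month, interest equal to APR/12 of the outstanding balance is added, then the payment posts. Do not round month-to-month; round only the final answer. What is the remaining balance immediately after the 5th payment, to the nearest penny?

Monthly rate r = 18.1%/12 = 1.50833% = 0.0150833.
Each month: B ← B·(1+r) − £390.00.
Month 1: interest £168.93; balance after payment £10,978.93.
Month 2: interest £165.60; balance after payment £10,754.53.
Month 3: interest £162.21; balance after payment £10,526.75.
Month 4: interest £158.78; balance after payment £10,295.52.
Month 5: interest £155.29; balance after payment £10,060.82.

£10,060.82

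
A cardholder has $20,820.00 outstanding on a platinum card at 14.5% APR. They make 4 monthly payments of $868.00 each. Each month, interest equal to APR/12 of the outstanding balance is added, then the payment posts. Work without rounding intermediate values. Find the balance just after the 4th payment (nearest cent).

$18,309.25

Monthly rate r = 14.5%/12 = 1.20833% = 0.0120833.
Each month: B ← B·(1+r) − $868.00.
Month 1: interest $251.57; balance after payment $20,203.58.
Month 2: interest $244.13; balance after payment $19,579.70.
Month 3: interest $236.59; balance after payment $18,948.29.
Month 4: interest $228.96; balance after payment $18,309.25.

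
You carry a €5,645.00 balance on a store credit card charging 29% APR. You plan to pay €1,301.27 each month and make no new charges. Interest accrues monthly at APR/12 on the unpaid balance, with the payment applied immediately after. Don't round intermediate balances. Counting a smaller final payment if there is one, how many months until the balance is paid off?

5 payments

Monthly rate r = 29%/12 = 2.41667% = 0.0241667.
Recurrence: B ← B·(1+r) − €1,301.27.
Month 1: interest €136.42; balance after payment €4,480.15.
Month 2: interest €108.27; balance after payment €3,287.15.
Month 3: interest €79.44; balance after payment €2,065.32.
Month 4: interest €49.91; balance after payment €813.96.
Month 5: interest €19.67; balance after payment €0.00.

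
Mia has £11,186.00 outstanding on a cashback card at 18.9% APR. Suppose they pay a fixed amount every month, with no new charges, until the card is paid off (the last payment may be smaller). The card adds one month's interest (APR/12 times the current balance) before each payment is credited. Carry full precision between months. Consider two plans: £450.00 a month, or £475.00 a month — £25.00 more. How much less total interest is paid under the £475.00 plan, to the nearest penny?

£217.29

Monthly rate r = 18.9%/12 = 1.575% = 0.01575.
At £450.00/mo: n = ⌈−ln(1 − rB₀/P)/ln(1+r)⌉ = 32 payments (last £355.63); total interest = total paid − £11,186.00 = £3,119.63.
At £475.00/mo: 30 payments (last £313.34); total interest £2,902.34.
Interest saved = £3,119.63 − £2,902.34 = £217.29.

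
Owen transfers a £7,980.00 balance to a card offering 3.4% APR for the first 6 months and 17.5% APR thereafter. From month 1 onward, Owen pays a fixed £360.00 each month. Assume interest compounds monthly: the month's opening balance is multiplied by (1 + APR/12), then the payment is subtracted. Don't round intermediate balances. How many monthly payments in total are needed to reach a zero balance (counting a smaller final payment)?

26 months

Promo months 1–6 at r₀ = 3.4%/12 = 0.00283333; months 7+ at r₁ = 17.5%/12 = 0.0145833.
After month 6: iterate B ← B·(1+r₀) − £360.00 for 6 months → £5,941.27.
Then at r₁ with £360.00/mo: n₂ = −ln(1 − r₁·B/P)/ln(1+r₁) ≈ 19.02 → 20 more payments.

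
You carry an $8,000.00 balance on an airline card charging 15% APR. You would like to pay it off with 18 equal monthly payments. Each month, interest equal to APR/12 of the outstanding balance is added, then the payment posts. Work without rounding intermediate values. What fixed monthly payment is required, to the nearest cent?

Monthly rate r = 15%/12 = 1.25% = 0.0125.
Level-payment amortization: P = B₀·r / (1 − (1+r)^(−n)) = 8000.00·0.0125 / (1 − 1.0125^(−18)).
Denominator 1 − (1+r)^(−18) = 0.200369362.
P = 100 / 0.200369362 ≈ 499.08.

$499.08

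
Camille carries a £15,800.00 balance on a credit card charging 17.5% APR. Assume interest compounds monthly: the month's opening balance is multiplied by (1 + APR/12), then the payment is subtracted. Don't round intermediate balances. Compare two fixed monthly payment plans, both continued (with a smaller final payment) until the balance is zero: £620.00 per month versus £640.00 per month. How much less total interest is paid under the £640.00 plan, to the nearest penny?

Monthly rate r = 17.5%/12 = 1.45833% = 0.0145833.
At £620.00/mo: n = ⌈−ln(1 − rB₀/P)/ln(1+r)⌉ = 33 payments (last £57.98); total interest = total paid − £15,800.00 = £4,097.98.
At £640.00/mo: 31 payments (last £530.55); total interest £3,930.55.
Interest saved = £4,097.98 − £3,930.55 = £167.43.

£167.43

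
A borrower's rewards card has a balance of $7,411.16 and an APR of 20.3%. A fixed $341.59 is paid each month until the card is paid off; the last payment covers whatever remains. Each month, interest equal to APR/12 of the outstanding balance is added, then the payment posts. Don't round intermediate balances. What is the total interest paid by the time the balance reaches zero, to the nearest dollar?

$1,902

Monthly rate r = 20.3%/12 = 1.69167% = 0.0169167.
Payoff takes n = ⌈−ln(1 − rB₀/P)/ln(1+r)⌉ = ⌈27.262⌉ = 28 payments; the last is $90.05.
Total paid = 27·$341.59 + $90.05 = $9,312.98.
Total interest = total paid − principal = $9,312.98 − $7,411.16 = $1,901.82.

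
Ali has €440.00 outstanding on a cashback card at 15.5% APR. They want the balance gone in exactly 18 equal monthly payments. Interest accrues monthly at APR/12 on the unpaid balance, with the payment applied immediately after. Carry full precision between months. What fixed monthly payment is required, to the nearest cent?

€27.55

Monthly rate r = 15.5%/12 = 1.29167% = 0.0129167.
Level-payment amortization: P = B₀·r / (1 − (1+r)^(−n)) = 440.00·0.0129167 / (1 − 1.01292^(−18)).
Denominator 1 − (1+r)^(−18) = 0.206269458.
P = 5.68333 / 0.206269458 ≈ 27.55.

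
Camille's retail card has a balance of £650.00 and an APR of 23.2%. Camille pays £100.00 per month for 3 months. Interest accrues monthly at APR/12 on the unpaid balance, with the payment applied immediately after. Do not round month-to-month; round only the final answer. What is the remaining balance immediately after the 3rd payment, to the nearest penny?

Monthly rate r = 23.2%/12 = 1.93333% = 0.0193333.
Each month: B ← B·(1+r) − £100.00.
Month 1: interest £12.57; balance after payment £562.57.
Month 2: interest £10.88; balance after payment £473.44.
Month 3: interest £9.15; balance after payment £382.60.

£382.60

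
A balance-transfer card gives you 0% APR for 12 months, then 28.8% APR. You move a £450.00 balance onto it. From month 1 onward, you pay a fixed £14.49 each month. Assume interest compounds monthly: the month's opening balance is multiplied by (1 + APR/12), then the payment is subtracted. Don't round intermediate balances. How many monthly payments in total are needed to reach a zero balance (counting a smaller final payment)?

38 payments

Promo months 1–12 at r₀ = 0%/12 = 0; months 13+ at r₁ = 28.8%/12 = 0.024.
After month 12 (no interest yet): B = £450.00 − 12·£14.49 = £276.12.
Then at r₁ with £14.49/mo: n₂ = −ln(1 − r₁·B/P)/ln(1+r₁) ≈ 25.77 → 26 more payments.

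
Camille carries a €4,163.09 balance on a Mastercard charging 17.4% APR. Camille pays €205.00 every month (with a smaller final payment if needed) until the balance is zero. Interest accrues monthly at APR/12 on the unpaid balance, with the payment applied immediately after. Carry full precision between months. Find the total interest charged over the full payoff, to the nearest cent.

€804.08

Monthly rate r = 17.4%/12 = 1.45% = 0.0145.
Payoff takes n = ⌈−ln(1 − rB₀/P)/ln(1+r)⌉ = ⌈24.229⌉ = 25 payments; the last is €47.17.
Total paid = 24·€205.00 + €47.17 = €4,967.17.
Total interest = total paid − principal = €4,967.17 − €4,163.09 = €804.08.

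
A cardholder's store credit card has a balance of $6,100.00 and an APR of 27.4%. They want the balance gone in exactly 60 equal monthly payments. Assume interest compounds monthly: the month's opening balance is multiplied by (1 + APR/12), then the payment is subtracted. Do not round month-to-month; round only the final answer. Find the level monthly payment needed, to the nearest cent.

$187.73

Monthly rate r = 27.4%/12 = 2.28333% = 0.0228333.
Level-payment amortization: P = B₀·r / (1 − (1+r)^(−n)) = 6100.00·0.0228333 / (1 − 1.02283^(−60)).
Denominator 1 − (1+r)^(−60) = 0.741947764.
P = 139.283 / 0.741947764 ≈ 187.73.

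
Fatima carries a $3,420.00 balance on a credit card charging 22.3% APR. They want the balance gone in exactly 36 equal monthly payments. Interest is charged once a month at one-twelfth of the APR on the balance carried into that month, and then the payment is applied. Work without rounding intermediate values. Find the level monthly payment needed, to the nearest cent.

Monthly rate r = 22.3%/12 = 1.85833% = 0.0185833.
Level-payment amortization: P = B₀·r / (1 − (1+r)^(−n)) = 3420.00·0.0185833 / (1 − 1.01858^(−36)).
Denominator 1 − (1+r)^(−36) = 0.48462466.
P = 63.555 / 0.48462466 ≈ 131.14.

$131.14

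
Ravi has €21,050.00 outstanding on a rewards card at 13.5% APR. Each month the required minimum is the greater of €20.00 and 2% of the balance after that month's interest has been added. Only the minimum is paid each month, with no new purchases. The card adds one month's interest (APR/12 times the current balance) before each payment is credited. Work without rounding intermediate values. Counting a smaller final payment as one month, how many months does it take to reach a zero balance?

Monthly rate r = 13.5%/12 = 1.125% = 0.01125.
While 2% of the post-interest balance exceeds €20.00, each month B ← (B·(1+r))·(1 − 0.02), i.e. B shrinks by the factor (1+r)·0.98 = 0.99102.
This holds for months 1–340. Entering month 341 the balance is €981.79; 2% of the post-interest balance is now below €20.00, so the flat €20.00 minimum applies from here.
From month 341 a fixed €20.00 at rate r clears €981.79 in 72 more payments. Total: 340 + 72 = 412 months.

412 months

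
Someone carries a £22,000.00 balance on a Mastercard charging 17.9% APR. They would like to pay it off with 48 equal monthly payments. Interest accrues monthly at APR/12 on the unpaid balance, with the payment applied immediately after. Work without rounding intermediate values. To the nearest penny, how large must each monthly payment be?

£645.10

Monthly rate r = 17.9%/12 = 1.49167% = 0.0149167.
Level-payment amortization: P = B₀·r / (1 − (1+r)^(−n)) = 22000.00·0.0149167 / (1 − 1.01492^(−48)).
Denominator 1 − (1+r)^(−48) = 0.508705901.
P = 328.167 / 0.508705901 ≈ 645.10.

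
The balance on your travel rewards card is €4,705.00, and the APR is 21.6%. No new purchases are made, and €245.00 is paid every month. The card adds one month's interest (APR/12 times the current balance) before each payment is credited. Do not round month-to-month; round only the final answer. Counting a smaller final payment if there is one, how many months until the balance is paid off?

24 payments

Monthly rate r = 21.6%/12 = 1.8% = 0.018.
Recurrence: B ← B·(1+r) − €245.00.
Month 1: interest €84.69; balance after payment €4,544.69.
Month 2: interest €81.80; balance after payment €4,381.49.
Closed form: n = −ln(1 − rB₀/P)/ln(1+r) = −ln(0.65433)/ln(1.018) ≈ 23.775, so the balance reaches zero during payment 24.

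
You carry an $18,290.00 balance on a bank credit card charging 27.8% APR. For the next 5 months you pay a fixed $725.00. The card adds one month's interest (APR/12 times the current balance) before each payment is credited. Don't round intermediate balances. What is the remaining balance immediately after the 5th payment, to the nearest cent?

Monthly rate r = 27.8%/12 = 2.31667% = 0.0231667.
Each month: B ← B·(1+r) − $725.00.
Month 1: interest $423.72; balance after payment $17,988.72.
Month 2: interest $416.74; balance after payment $17,680.46.
Month 3: interest $409.60; balance after payment $17,365.05.
Month 4: interest $402.29; balance after payment $17,042.34.
Month 5: interest $394.81; balance after payment $16,712.16.

$16,712.16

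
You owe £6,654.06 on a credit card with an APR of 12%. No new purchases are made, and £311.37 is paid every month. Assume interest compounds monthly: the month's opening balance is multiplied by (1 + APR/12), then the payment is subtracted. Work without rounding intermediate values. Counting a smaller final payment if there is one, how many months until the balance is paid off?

Monthly rate r = 12%/12 = 1% = 0.01.
Recurrence: B ← B·(1+r) − £311.37.
Month 1: interest £66.54; balance after payment £6,409.23.
Month 2: interest £64.09; balance after payment £6,161.95.
Closed form: n = −ln(1 − rB₀/P)/ln(1+r) = −ln(0.7863)/ln(1.01) ≈ 24.162, so the balance reaches zero during payment 25.

25 months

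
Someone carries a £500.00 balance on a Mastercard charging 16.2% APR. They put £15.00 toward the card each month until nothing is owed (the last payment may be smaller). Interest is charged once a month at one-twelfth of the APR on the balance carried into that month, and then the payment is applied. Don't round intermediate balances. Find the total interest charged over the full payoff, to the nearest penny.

Monthly rate r = 16.2%/12 = 1.35% = 0.0135.
Payoff takes n = ⌈−ln(1 − rB₀/P)/ln(1+r)⌉ = ⌈44.582⌉ = 45 payments; the last is £8.76.
Total paid = 44·£15.00 + £8.76 = £668.76.
Total interest = total paid − principal = £668.76 − £500.00 = £168.76.

£168.76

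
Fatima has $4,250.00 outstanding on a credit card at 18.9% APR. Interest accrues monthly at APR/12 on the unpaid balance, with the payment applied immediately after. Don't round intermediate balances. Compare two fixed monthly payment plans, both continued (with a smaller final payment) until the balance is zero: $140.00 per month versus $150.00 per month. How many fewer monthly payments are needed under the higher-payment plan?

4 fewer payments

Monthly rate r = 18.9%/12 = 1.575% = 0.01575.
At $140.00/mo: n = ⌈−ln(1 − rB₀/P)/ln(1+r)⌉ = 42 payments (last $86.35); total interest = total paid − $4,250.00 = $1,576.35.
At $150.00/mo: 38 payments (last $123.36); total interest $1,423.36.
Payments saved = 42 − 38 = 4.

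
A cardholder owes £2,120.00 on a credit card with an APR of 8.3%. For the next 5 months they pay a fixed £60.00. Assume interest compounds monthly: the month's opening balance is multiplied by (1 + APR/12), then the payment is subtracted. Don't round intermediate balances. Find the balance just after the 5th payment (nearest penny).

Monthly rate r = 8.3%/12 = 0.691667% = 0.00691667.
Each month: B ← B·(1+r) − £60.00.
Month 1: interest £14.66; balance after payment £2,074.66.
Month 2: interest £14.35; balance after payment £2,029.01.
Month 3: interest £14.03; balance after payment £1,983.05.
Month 4: interest £13.72; balance after payment £1,936.76.
Month 5: interest £13.40; balance after payment £1,890.16.

£1,890.16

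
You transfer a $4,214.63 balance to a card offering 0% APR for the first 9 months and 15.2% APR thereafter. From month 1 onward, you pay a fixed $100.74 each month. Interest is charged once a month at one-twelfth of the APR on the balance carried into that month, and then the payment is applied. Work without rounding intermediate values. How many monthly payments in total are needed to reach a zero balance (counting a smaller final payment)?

52 months

Promo months 1–9 at r₀ = 0%/12 = 0; months 10+ at r₁ = 15.2%/12 = 0.0126667.
After month 9 (no interest yet): B = $4,214.63 − 9·$100.74 = $3,307.97.
Then at r₁ with $100.74/mo: n₂ = −ln(1 − r₁·B/P)/ln(1+r₁) ≈ 42.72 → 43 more payments.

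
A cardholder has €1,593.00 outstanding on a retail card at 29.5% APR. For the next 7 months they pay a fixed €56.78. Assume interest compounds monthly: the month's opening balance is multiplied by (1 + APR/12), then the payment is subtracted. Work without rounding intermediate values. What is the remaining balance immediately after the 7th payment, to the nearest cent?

€1,460.19

Monthly rate r = 29.5%/12 = 2.45833% = 0.0245833.
Each month: B ← B·(1+r) − €56.78.
Month 1: interest €39.16; balance after payment €1,575.38.
Month 2: interest €38.73; balance after payment €1,557.33.
Month 3: interest €38.28; balance after payment €1,538.83.
Month 4: interest €37.83; balance after payment €1,519.88.
Month 5: interest €37.36; balance after payment €1,500.47.
Month 6: interest €36.89; balance after payment €1,480.57.
Month 7: interest €36.40; balance after payment €1,460.19.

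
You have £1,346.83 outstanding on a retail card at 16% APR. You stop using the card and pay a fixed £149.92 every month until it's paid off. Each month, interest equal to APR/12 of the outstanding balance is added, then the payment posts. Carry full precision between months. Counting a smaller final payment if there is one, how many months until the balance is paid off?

Monthly rate r = 16%/12 = 1.33333% = 0.0133333.
Recurrence: B ← B·(1+r) − £149.92.
Month 1: interest £17.96; balance after payment £1,214.87.
Month 2: interest £16.20; balance after payment £1,081.15.
Closed form: n = −ln(1 − rB₀/P)/ln(1+r) = −ln(0.88022)/ln(1.01333) ≈ 9.633, so the balance reaches zero during payment 10.

10 months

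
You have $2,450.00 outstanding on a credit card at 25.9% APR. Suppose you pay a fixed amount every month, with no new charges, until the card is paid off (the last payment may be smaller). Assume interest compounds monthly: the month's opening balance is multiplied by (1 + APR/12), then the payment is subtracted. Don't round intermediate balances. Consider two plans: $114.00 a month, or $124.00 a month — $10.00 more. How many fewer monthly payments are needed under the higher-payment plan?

Monthly rate r = 25.9%/12 = 2.15833% = 0.0215833.
At $114.00/mo: n = ⌈−ln(1 − rB₀/P)/ln(1+r)⌉ = 30 payments (last $22.01); total interest = total paid − $2,450.00 = $878.01.
At $124.00/mo: 27 payments (last $4.13); total interest $778.13.
Payments saved = 30 − 27 = 3.

3 fewer payments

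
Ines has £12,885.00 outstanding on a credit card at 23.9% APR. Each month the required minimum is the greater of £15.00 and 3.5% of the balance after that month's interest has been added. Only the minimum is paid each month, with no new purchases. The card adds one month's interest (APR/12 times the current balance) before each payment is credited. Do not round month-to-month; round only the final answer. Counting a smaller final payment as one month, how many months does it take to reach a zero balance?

Monthly rate r = 23.9%/12 = 1.99167% = 0.0199167.
While 3.5% of the post-interest balance exceeds £15.00, each month B ← (B·(1+r))·(1 − 0.035), i.e. B shrinks by the factor (1+r)·0.965 = 0.98422.
This holds for months 1–216. Entering month 217 the balance is £414.91; 3.5% of the post-interest balance is now below £15.00, so the flat £15.00 minimum applies from here.
From month 217 a fixed £15.00 at rate r clears £414.91 in 41 more payments. Total: 216 + 41 = 257 months.

257 months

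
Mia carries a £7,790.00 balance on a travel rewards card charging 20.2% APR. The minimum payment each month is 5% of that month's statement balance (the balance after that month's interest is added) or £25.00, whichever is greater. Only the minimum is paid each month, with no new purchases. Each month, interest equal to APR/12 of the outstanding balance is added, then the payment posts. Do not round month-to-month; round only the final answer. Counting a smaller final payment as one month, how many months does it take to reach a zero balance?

104 months

Monthly rate r = 20.2%/12 = 1.68333% = 0.0168333.
While 5% of the post-interest balance exceeds £25.00, each month B ← (B·(1+r))·(1 − 0.05), i.e. B shrinks by the factor (1+r)·0.95 = 0.96599.
This holds for months 1–80. Entering month 81 the balance is £489.11; 5% of the post-interest balance is now below £25.00, so the flat £25.00 minimum applies from here.
From month 81 a fixed £25.00 at rate r clears £489.11 in 24 more payments. Total: 80 + 24 = 104 months.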